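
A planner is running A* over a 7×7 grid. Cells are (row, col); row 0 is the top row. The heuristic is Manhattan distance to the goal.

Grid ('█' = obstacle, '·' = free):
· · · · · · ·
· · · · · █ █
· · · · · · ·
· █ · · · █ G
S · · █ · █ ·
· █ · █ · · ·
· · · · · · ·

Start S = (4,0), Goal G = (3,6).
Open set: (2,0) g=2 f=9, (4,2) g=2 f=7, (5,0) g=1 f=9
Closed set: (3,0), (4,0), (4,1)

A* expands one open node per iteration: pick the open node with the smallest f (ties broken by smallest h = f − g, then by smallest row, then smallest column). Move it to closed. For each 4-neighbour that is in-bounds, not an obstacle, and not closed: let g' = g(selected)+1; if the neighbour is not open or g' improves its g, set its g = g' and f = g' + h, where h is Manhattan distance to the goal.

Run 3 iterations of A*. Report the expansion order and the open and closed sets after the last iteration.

step 1: expand (4,2) (f=7, h=5) → closed; open now [(2,0) g=2 f=9, (3,2) g=3 f=7, (5,0) g=1 f=9, (5,2) g=3 f=9]
step 2: expand (3,2) (f=7, h=4) → closed; open now [(2,0) g=2 f=9, (2,2) g=4 f=9, (3,3) g=4 f=7, (5,0) g=1 f=9, (5,2) g=3 f=9]
step 3: expand (3,3) (f=7, h=3) → closed; open now [(2,0) g=2 f=9, (2,2) g=4 f=9, (2,3) g=5 f=9, (3,4) g=5 f=7, (5,0) g=1 f=9, (5,2) g=3 f=9]

order=[(4,2) → (3,2) → (3,3)]; open=[(2,0) g=2 f=9, (2,2) g=4 f=9, (2,3) g=5 f=9, (3,4) g=5 f=7, (5,0) g=1 f=9, (5,2) g=3 f=9]; closed=[(3,0), (3,2), (3,3), (4,0), (4,1), (4,2)]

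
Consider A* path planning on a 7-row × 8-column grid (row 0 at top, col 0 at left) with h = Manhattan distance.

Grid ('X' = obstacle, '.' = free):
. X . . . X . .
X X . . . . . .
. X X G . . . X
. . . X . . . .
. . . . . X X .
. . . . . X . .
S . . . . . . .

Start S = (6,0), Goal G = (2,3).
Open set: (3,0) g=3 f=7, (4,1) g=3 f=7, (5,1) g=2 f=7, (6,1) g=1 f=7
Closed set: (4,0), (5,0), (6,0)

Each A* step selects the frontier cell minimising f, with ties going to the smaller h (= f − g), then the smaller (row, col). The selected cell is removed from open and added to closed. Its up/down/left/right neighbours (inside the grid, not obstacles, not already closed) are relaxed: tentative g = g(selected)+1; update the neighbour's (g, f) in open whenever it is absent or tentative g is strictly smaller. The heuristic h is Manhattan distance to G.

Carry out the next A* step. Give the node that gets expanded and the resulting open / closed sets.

expanded=(3,0); open=[(2,0) g=4 f=7, (3,1) g=4 f=7, (4,1) g=3 f=7, (5,1) g=2 f=7, (6,1) g=1 f=7]; closed=[(3,0), (4,0), (5,0), (6,0)]

step 1: expand (3,0) (f=7, h=4) → closed; open now [(2,0) g=4 f=7, (3,1) g=4 f=7, (4,1) g=3 f=7, (5,1) g=2 f=7, (6,1) g=1 f=7]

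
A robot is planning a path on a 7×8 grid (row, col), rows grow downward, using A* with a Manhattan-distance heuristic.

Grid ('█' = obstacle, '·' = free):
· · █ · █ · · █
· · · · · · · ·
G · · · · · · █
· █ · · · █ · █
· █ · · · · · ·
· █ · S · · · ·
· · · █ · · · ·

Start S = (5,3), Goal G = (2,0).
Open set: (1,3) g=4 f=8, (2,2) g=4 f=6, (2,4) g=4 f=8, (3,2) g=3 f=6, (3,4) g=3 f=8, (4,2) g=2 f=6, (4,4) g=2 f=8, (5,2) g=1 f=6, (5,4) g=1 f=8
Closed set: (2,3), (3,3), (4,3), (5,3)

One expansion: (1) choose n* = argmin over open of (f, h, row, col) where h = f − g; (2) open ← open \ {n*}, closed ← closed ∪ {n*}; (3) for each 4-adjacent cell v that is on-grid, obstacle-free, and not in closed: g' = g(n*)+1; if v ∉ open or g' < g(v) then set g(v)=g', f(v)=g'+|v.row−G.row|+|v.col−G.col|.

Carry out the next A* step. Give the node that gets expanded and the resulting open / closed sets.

expanded=(2,2); open=[(1,2) g=5 f=8, (1,3) g=4 f=8, (2,1) g=5 f=6, (2,4) g=4 f=8, (3,2) g=3 f=6, (3,4) g=3 f=8, (4,2) g=2 f=6, (4,4) g=2 f=8, (5,2) g=1 f=6, (5,4) g=1 f=8]; closed=[(2,2), (2,3), (3,3), (4,3), (5,3)]

step 1: expand (2,2) (f=6, h=2) → closed; open now [(1,2) g=5 f=8, (1,3) g=4 f=8, (2,1) g=5 f=6, (2,4) g=4 f=8, (3,2) g=3 f=6, (3,4) g=3 f=8, (4,2) g=2 f=6, (4,4) g=2 f=8, (5,2) g=1 f=6, (5,4) g=1 f=8]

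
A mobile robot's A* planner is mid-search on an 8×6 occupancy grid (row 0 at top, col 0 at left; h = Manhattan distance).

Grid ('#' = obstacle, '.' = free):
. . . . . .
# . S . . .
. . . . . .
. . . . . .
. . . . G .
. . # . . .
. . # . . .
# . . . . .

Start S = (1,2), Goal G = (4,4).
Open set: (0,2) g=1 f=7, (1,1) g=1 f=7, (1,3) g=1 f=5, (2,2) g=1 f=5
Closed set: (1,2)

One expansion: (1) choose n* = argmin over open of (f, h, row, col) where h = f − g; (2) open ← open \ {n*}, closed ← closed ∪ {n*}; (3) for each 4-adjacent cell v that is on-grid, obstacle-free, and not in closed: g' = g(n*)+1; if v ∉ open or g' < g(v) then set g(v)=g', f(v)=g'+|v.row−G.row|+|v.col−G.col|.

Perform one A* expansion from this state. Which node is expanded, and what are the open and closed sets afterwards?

step 1: expand (1,3) (f=5, h=4) → closed; open now [(0,2) g=1 f=7, (0,3) g=2 f=7, (1,1) g=1 f=7, (1,4) g=2 f=5, (2,2) g=1 f=5, (2,3) g=2 f=5]

expanded=(1,3); open=[(0,2) g=1 f=7, (0,3) g=2 f=7, (1,1) g=1 f=7, (1,4) g=2 f=5, (2,2) g=1 f=5, (2,3) g=2 f=5]; closed=[(1,2), (1,3)]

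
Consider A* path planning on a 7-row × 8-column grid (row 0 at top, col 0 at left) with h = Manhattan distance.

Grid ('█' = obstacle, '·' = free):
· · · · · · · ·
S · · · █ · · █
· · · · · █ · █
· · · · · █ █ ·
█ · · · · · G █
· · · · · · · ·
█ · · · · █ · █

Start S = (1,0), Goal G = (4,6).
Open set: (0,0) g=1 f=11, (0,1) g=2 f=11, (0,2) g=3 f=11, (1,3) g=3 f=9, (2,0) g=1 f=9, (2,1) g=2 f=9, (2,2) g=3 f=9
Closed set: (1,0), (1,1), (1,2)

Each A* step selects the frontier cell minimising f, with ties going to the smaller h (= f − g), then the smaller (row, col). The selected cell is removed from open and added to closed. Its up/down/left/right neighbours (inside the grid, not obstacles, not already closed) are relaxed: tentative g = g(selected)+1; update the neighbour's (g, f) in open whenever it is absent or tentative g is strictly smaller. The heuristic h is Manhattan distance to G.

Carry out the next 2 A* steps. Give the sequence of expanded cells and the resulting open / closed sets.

order=[(1,3) → (2,3)]; open=[(0,0) g=1 f=11, (0,1) g=2 f=11, (0,2) g=3 f=11, (0,3) g=4 f=11, (2,0) g=1 f=9, (2,1) g=2 f=9, (2,2) g=3 f=9, (2,4) g=5 f=9, (3,3) g=5 f=9]; closed=[(1,0), (1,1), (1,2), (1,3), (2,3)]

step 1: expand (1,3) (f=9, h=6) → closed; open now [(0,0) g=1 f=11, (0,1) g=2 f=11, (0,2) g=3 f=11, (0,3) g=4 f=11, (2,0) g=1 f=9, (2,1) g=2 f=9, (2,2) g=3 f=9, (2,3) g=4 f=9]
step 2: expand (2,3) (f=9, h=5) → closed; open now [(0,0) g=1 f=11, (0,1) g=2 f=11, (0,2) g=3 f=11, (0,3) g=4 f=11, (2,0) g=1 f=9, (2,1) g=2 f=9, (2,2) g=3 f=9, (2,4) g=5 f=9, (3,3) g=5 f=9]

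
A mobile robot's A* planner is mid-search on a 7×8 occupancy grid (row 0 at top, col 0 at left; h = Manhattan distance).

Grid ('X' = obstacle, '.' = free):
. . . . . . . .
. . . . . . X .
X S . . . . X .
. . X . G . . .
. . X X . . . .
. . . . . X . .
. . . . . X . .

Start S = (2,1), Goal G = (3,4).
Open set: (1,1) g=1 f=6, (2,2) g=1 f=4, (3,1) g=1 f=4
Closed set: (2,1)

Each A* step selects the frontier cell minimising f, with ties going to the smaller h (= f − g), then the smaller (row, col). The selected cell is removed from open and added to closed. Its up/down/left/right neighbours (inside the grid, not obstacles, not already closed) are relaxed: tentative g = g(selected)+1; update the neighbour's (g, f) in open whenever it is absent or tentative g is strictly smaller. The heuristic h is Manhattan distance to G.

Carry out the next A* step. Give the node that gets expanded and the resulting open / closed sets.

expanded=(2,2); open=[(1,1) g=1 f=6, (1,2) g=2 f=6, (2,3) g=2 f=4, (3,1) g=1 f=4]; closed=[(2,1), (2,2)]

step 1: expand (2,2) (f=4, h=3) → closed; open now [(1,1) g=1 f=6, (1,2) g=2 f=6, (2,3) g=2 f=4, (3,1) g=1 f=4]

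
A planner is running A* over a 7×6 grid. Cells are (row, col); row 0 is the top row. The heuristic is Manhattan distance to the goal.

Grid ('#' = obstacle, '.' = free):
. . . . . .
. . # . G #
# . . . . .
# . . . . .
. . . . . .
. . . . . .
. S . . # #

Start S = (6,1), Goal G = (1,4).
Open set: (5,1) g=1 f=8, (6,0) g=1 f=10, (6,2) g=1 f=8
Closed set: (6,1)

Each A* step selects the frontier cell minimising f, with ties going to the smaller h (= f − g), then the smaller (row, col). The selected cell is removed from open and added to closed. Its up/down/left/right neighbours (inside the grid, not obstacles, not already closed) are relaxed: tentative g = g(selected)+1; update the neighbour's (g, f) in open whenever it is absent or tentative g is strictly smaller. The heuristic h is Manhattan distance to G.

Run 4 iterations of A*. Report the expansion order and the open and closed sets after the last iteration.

step 1: expand (5,1) (f=8, h=7) → closed; open now [(4,1) g=2 f=8, (5,0) g=2 f=10, (5,2) g=2 f=8, (6,0) g=1 f=10, (6,2) g=1 f=8]
step 2: expand (4,1) (f=8, h=6) → closed; open now [(3,1) g=3 f=8, (4,0) g=3 f=10, (4,2) g=3 f=8, (5,0) g=2 f=10, (5,2) g=2 f=8, (6,0) g=1 f=10, (6,2) g=1 f=8]
step 3: expand (3,1) (f=8, h=5) → closed; open now [(2,1) g=4 f=8, (3,2) g=4 f=8, (4,0) g=3 f=10, (4,2) g=3 f=8, (5,0) g=2 f=10, (5,2) g=2 f=8, (6,0) g=1 f=10, (6,2) g=1 f=8]
step 4: expand (2,1) (f=8, h=4) → closed; open now [(1,1) g=5 f=8, (2,2) g=5 f=8, (3,2) g=4 f=8, (4,0) g=3 f=10, (4,2) g=3 f=8, (5,0) g=2 f=10, (5,2) g=2 f=8, (6,0) g=1 f=10, (6,2) g=1 f=8]

order=[(5,1) → (4,1) → (3,1) → (2,1)]; open=[(1,1) g=5 f=8, (2,2) g=5 f=8, (3,2) g=4 f=8, (4,0) g=3 f=10, (4,2) g=3 f=8, (5,0) g=2 f=10, (5,2) g=2 f=8, (6,0) g=1 f=10, (6,2) g=1 f=8]; closed=[(2,1), (3,1), (4,1), (5,1), (6,1)]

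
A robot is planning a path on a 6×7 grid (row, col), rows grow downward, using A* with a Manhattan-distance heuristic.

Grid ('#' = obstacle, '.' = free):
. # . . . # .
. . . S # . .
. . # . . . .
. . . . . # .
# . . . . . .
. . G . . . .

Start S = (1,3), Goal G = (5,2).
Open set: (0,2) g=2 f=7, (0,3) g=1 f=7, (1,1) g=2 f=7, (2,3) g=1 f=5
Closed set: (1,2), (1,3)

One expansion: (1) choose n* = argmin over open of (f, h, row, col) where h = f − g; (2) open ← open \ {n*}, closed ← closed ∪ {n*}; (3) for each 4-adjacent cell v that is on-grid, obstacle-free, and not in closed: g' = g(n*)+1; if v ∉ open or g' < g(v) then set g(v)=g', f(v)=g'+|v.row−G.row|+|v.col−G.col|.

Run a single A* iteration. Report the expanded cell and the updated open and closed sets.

step 1: expand (2,3) (f=5, h=4) → closed; open now [(0,2) g=2 f=7, (0,3) g=1 f=7, (1,1) g=2 f=7, (2,4) g=2 f=7, (3,3) g=2 f=5]

expanded=(2,3); open=[(0,2) g=2 f=7, (0,3) g=1 f=7, (1,1) g=2 f=7, (2,4) g=2 f=7, (3,3) g=2 f=5]; closed=[(1,2), (1,3), (2,3)]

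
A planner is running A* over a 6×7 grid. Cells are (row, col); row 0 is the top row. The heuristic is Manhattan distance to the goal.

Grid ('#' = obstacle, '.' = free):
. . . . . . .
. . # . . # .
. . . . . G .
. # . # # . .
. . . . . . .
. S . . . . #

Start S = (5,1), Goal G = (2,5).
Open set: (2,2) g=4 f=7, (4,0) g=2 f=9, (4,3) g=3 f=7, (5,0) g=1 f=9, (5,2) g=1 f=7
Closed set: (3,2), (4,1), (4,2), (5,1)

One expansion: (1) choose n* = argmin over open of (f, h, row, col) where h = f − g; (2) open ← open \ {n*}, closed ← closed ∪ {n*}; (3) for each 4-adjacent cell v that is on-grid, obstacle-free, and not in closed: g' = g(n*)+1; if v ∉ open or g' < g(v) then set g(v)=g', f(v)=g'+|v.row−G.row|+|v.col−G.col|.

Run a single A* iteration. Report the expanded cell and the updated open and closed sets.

step 1: expand (2,2) (f=7, h=3) → closed; open now [(2,1) g=5 f=9, (2,3) g=5 f=7, (4,0) g=2 f=9, (4,3) g=3 f=7, (5,0) g=1 f=9, (5,2) g=1 f=7]

expanded=(2,2); open=[(2,1) g=5 f=9, (2,3) g=5 f=7, (4,0) g=2 f=9, (4,3) g=3 f=7, (5,0) g=1 f=9, (5,2) g=1 f=7]; closed=[(2,2), (3,2), (4,1), (4,2), (5,1)]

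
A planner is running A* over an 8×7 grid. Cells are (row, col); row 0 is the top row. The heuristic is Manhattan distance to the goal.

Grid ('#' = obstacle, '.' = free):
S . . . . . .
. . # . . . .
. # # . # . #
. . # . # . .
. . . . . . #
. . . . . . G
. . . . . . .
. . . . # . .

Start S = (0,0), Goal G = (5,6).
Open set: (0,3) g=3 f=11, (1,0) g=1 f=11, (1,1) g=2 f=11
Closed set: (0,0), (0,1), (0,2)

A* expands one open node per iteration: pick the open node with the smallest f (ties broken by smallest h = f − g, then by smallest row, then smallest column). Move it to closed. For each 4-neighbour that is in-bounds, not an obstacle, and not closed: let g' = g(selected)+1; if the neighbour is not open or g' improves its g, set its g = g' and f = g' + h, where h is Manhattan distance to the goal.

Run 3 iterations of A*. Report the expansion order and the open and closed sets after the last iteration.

order=[(0,3) → (0,4) → (0,5)]; open=[(0,6) g=6 f=11, (1,0) g=1 f=11, (1,1) g=2 f=11, (1,3) g=4 f=11, (1,4) g=5 f=11, (1,5) g=6 f=11]; closed=[(0,0), (0,1), (0,2), (0,3), (0,4), (0,5)]

step 1: expand (0,3) (f=11, h=8) → closed; open now [(0,4) g=4 f=11, (1,0) g=1 f=11, (1,1) g=2 f=11, (1,3) g=4 f=11]
step 2: expand (0,4) (f=11, h=7) → closed; open now [(0,5) g=5 f=11, (1,0) g=1 f=11, (1,1) g=2 f=11, (1,3) g=4 f=11, (1,4) g=5 f=11]
step 3: expand (0,5) (f=11, h=6) → closed; open now [(0,6) g=6 f=11, (1,0) g=1 f=11, (1,1) g=2 f=11, (1,3) g=4 f=11, (1,4) g=5 f=11, (1,5) g=6 f=11]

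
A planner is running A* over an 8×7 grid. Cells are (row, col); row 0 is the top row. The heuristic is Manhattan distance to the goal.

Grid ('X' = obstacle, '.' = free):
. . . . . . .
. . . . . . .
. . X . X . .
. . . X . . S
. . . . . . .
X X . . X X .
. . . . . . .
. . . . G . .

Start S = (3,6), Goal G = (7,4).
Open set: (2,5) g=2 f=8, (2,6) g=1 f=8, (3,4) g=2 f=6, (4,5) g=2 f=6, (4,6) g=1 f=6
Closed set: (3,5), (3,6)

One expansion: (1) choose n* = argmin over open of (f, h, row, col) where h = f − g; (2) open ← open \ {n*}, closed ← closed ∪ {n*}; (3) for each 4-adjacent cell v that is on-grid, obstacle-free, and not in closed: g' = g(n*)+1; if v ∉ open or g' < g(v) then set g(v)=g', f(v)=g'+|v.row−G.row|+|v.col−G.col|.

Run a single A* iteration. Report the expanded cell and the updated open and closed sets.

expanded=(3,4); open=[(2,5) g=2 f=8, (2,6) g=1 f=8, (4,4) g=3 f=6, (4,5) g=2 f=6, (4,6) g=1 f=6]; closed=[(3,4), (3,5), (3,6)]

step 1: expand (3,4) (f=6, h=4) → closed; open now [(2,5) g=2 f=8, (2,6) g=1 f=8, (4,4) g=3 f=6, (4,5) g=2 f=6, (4,6) g=1 f=6]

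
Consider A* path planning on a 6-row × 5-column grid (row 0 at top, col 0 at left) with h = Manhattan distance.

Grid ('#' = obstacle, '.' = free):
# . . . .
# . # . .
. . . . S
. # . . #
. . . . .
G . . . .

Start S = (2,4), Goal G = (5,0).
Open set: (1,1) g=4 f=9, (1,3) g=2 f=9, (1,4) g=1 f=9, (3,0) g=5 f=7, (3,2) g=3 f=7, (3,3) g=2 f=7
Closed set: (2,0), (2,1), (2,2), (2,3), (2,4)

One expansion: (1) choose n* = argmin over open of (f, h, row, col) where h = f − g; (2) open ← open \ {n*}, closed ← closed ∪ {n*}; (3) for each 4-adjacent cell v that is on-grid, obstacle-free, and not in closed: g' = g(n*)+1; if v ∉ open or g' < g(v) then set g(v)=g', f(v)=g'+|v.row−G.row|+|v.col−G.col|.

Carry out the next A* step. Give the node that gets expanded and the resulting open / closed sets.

expanded=(3,0); open=[(1,1) g=4 f=9, (1,3) g=2 f=9, (1,4) g=1 f=9, (3,2) g=3 f=7, (3,3) g=2 f=7, (4,0) g=6 f=7]; closed=[(2,0), (2,1), (2,2), (2,3), (2,4), (3,0)]

step 1: expand (3,0) (f=7, h=2) → closed; open now [(1,1) g=4 f=9, (1,3) g=2 f=9, (1,4) g=1 f=9, (3,2) g=3 f=7, (3,3) g=2 f=7, (4,0) g=6 f=7]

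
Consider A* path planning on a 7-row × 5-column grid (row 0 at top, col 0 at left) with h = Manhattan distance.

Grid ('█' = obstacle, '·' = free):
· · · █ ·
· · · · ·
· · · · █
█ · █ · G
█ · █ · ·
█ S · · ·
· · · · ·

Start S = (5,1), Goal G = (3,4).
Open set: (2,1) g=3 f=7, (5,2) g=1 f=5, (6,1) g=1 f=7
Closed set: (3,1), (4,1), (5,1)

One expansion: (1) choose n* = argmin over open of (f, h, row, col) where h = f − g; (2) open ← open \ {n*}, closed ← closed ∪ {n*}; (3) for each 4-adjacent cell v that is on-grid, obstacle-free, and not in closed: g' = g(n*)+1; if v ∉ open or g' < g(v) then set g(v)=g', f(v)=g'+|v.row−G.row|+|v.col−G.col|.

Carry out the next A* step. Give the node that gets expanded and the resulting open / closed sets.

expanded=(5,2); open=[(2,1) g=3 f=7, (5,3) g=2 f=5, (6,1) g=1 f=7, (6,2) g=2 f=7]; closed=[(3,1), (4,1), (5,1), (5,2)]

step 1: expand (5,2) (f=5, h=4) → closed; open now [(2,1) g=3 f=7, (5,3) g=2 f=5, (6,1) g=1 f=7, (6,2) g=2 f=7]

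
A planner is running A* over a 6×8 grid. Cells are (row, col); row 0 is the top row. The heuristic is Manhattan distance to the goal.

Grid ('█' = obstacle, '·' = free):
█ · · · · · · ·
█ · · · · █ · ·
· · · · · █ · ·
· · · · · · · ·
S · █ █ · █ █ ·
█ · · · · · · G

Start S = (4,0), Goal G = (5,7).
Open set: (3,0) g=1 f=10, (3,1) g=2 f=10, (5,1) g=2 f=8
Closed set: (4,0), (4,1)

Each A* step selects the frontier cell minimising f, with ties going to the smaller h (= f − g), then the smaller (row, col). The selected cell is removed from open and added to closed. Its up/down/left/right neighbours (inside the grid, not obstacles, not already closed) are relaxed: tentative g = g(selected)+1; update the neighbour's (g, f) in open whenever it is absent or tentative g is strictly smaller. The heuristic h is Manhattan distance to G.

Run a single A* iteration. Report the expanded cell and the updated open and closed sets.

expanded=(5,1); open=[(3,0) g=1 f=10, (3,1) g=2 f=10, (5,2) g=3 f=8]; closed=[(4,0), (4,1), (5,1)]

step 1: expand (5,1) (f=8, h=6) → closed; open now [(3,0) g=1 f=10, (3,1) g=2 f=10, (5,2) g=3 f=8]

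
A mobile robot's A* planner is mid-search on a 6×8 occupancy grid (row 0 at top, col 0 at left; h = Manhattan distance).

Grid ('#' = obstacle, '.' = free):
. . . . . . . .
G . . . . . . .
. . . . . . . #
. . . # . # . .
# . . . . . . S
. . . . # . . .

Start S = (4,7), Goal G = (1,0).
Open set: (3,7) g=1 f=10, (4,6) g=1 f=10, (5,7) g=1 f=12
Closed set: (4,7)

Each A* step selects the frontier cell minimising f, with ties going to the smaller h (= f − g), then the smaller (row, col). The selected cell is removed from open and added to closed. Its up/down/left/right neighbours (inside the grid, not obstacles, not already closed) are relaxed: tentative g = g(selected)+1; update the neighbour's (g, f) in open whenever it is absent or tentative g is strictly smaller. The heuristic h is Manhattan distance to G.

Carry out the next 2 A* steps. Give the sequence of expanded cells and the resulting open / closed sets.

order=[(3,7) → (3,6)]; open=[(2,6) g=3 f=10, (4,6) g=1 f=10, (5,7) g=1 f=12]; closed=[(3,6), (3,7), (4,7)]

step 1: expand (3,7) (f=10, h=9) → closed; open now [(3,6) g=2 f=10, (4,6) g=1 f=10, (5,7) g=1 f=12]
step 2: expand (3,6) (f=10, h=8) → closed; open now [(2,6) g=3 f=10, (4,6) g=1 f=10, (5,7) g=1 f=12]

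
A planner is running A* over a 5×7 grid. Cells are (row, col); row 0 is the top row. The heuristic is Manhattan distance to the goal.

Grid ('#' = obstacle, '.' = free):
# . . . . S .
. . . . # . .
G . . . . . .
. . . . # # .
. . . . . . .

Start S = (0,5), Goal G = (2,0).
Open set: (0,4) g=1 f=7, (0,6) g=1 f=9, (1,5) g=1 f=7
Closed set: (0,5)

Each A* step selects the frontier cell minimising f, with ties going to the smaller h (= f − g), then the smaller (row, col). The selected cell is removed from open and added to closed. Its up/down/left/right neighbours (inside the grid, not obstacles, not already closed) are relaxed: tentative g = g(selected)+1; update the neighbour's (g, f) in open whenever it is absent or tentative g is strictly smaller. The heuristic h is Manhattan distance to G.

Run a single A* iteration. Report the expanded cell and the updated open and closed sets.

step 1: expand (0,4) (f=7, h=6) → closed; open now [(0,3) g=2 f=7, (0,6) g=1 f=9, (1,5) g=1 f=7]

expanded=(0,4); open=[(0,3) g=2 f=7, (0,6) g=1 f=9, (1,5) g=1 f=7]; closed=[(0,4), (0,5)]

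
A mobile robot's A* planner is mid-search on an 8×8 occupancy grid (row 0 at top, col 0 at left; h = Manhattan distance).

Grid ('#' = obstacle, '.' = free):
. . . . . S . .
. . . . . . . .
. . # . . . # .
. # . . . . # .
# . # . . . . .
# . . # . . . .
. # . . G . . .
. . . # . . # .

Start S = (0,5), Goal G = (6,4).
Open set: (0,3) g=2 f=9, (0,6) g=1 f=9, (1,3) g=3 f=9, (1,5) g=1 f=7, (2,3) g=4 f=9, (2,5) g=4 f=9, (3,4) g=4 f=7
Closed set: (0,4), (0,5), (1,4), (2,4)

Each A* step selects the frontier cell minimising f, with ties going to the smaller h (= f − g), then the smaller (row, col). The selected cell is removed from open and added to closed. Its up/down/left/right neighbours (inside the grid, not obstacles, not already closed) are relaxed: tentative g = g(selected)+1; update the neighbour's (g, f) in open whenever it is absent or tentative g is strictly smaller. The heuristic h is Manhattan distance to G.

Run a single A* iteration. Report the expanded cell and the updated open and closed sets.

expanded=(3,4); open=[(0,3) g=2 f=9, (0,6) g=1 f=9, (1,3) g=3 f=9, (1,5) g=1 f=7, (2,3) g=4 f=9, (2,5) g=4 f=9, (3,3) g=5 f=9, (3,5) g=5 f=9, (4,4) g=5 f=7]; closed=[(0,4), (0,5), (1,4), (2,4), (3,4)]

step 1: expand (3,4) (f=7, h=3) → closed; open now [(0,3) g=2 f=9, (0,6) g=1 f=9, (1,3) g=3 f=9, (1,5) g=1 f=7, (2,3) g=4 f=9, (2,5) g=4 f=9, (3,3) g=5 f=9, (3,5) g=5 f=9, (4,4) g=5 f=7]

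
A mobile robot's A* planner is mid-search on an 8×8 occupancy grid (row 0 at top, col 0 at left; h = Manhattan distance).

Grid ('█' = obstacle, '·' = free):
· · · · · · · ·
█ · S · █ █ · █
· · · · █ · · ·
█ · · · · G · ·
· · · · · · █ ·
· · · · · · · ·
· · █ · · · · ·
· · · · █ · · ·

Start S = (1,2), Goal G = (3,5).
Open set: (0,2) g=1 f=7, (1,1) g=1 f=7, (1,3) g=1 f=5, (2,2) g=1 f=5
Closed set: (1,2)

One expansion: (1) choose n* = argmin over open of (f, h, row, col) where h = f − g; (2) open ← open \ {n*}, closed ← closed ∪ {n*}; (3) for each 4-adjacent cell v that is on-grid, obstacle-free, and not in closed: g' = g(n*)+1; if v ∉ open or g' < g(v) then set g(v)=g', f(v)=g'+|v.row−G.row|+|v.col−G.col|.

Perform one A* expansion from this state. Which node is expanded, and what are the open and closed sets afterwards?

expanded=(1,3); open=[(0,2) g=1 f=7, (0,3) g=2 f=7, (1,1) g=1 f=7, (2,2) g=1 f=5, (2,3) g=2 f=5]; closed=[(1,2), (1,3)]

step 1: expand (1,3) (f=5, h=4) → closed; open now [(0,2) g=1 f=7, (0,3) g=2 f=7, (1,1) g=1 f=7, (2,2) g=1 f=5, (2,3) g=2 f=5]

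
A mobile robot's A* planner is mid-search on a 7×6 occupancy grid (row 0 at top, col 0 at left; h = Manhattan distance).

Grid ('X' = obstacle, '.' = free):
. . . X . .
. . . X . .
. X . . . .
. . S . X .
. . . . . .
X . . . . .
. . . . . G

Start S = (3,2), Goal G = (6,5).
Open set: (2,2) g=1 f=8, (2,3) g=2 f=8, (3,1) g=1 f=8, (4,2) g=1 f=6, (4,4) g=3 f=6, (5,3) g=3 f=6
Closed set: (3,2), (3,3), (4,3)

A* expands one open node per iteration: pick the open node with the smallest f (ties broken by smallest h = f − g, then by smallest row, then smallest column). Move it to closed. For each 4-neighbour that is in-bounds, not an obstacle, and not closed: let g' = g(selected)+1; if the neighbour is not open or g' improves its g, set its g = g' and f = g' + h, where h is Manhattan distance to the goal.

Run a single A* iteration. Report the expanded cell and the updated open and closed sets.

expanded=(4,4); open=[(2,2) g=1 f=8, (2,3) g=2 f=8, (3,1) g=1 f=8, (4,2) g=1 f=6, (4,5) g=4 f=6, (5,3) g=3 f=6, (5,4) g=4 f=6]; closed=[(3,2), (3,3), (4,3), (4,4)]

step 1: expand (4,4) (f=6, h=3) → closed; open now [(2,2) g=1 f=8, (2,3) g=2 f=8, (3,1) g=1 f=8, (4,2) g=1 f=6, (4,5) g=4 f=6, (5,3) g=3 f=6, (5,4) g=4 f=6]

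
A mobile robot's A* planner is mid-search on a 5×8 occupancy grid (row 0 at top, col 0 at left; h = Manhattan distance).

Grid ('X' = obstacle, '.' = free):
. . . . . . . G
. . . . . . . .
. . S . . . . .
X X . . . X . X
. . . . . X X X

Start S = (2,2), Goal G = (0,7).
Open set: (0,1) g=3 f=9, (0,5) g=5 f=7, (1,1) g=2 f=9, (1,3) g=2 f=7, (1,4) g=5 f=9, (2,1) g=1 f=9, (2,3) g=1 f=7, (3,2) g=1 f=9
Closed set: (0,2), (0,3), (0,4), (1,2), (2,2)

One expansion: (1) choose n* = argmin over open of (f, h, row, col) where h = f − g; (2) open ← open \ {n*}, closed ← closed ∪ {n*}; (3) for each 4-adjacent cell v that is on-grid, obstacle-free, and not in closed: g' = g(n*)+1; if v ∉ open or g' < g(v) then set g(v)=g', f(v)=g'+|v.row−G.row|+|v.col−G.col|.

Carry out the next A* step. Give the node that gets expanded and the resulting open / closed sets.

step 1: expand (0,5) (f=7, h=2) → closed; open now [(0,1) g=3 f=9, (0,6) g=6 f=7, (1,1) g=2 f=9, (1,3) g=2 f=7, (1,4) g=5 f=9, (1,5) g=6 f=9, (2,1) g=1 f=9, (2,3) g=1 f=7, (3,2) g=1 f=9]

expanded=(0,5); open=[(0,1) g=3 f=9, (0,6) g=6 f=7, (1,1) g=2 f=9, (1,3) g=2 f=7, (1,4) g=5 f=9, (1,5) g=6 f=9, (2,1) g=1 f=9, (2,3) g=1 f=7, (3,2) g=1 f=9]; closed=[(0,2), (0,3), (0,4), (0,5), (1,2), (2,2)]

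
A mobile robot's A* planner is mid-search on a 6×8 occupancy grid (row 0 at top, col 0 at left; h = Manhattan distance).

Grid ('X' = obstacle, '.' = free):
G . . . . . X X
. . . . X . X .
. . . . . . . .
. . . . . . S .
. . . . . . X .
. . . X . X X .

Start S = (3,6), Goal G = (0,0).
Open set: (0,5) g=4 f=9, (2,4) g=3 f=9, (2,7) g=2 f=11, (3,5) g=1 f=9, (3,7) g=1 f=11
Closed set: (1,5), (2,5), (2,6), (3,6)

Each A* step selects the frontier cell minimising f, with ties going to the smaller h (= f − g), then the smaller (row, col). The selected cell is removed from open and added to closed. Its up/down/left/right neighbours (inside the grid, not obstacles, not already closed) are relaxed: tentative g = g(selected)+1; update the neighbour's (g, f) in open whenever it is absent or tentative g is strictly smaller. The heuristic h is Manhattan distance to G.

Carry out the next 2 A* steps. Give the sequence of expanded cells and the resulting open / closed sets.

step 1: expand (0,5) (f=9, h=5) → closed; open now [(0,4) g=5 f=9, (2,4) g=3 f=9, (2,7) g=2 f=11, (3,5) g=1 f=9, (3,7) g=1 f=11]
step 2: expand (0,4) (f=9, h=4) → closed; open now [(0,3) g=6 f=9, (2,4) g=3 f=9, (2,7) g=2 f=11, (3,5) g=1 f=9, (3,7) g=1 f=11]

order=[(0,5) → (0,4)]; open=[(0,3) g=6 f=9, (2,4) g=3 f=9, (2,7) g=2 f=11, (3,5) g=1 f=9, (3,7) g=1 f=11]; closed=[(0,4), (0,5), (1,5), (2,5), (2,6), (3,6)]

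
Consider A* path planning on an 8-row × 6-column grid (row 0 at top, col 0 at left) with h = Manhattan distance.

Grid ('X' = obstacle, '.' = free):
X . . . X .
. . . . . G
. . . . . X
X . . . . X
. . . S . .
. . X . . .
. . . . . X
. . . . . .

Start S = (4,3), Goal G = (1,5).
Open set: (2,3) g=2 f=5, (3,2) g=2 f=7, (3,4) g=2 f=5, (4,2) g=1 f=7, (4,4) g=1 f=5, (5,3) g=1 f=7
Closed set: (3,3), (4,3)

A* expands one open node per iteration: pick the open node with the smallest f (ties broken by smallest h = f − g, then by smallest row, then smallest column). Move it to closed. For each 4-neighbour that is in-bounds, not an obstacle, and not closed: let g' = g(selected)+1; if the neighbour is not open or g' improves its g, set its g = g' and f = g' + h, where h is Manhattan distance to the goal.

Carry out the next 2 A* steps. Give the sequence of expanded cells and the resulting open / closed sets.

order=[(2,3) → (1,3)]; open=[(0,3) g=4 f=7, (1,2) g=4 f=7, (1,4) g=4 f=5, (2,2) g=3 f=7, (2,4) g=3 f=5, (3,2) g=2 f=7, (3,4) g=2 f=5, (4,2) g=1 f=7, (4,4) g=1 f=5, (5,3) g=1 f=7]; closed=[(1,3), (2,3), (3,3), (4,3)]

step 1: expand (2,3) (f=5, h=3) → closed; open now [(1,3) g=3 f=5, (2,2) g=3 f=7, (2,4) g=3 f=5, (3,2) g=2 f=7, (3,4) g=2 f=5, (4,2) g=1 f=7, (4,4) g=1 f=5, (5,3) g=1 f=7]
step 2: expand (1,3) (f=5, h=2) → closed; open now [(0,3) g=4 f=7, (1,2) g=4 f=7, (1,4) g=4 f=5, (2,2) g=3 f=7, (2,4) g=3 f=5, (3,2) g=2 f=7, (3,4) g=2 f=5, (4,2) g=1 f=7, (4,4) g=1 f=5, (5,3) g=1 f=7]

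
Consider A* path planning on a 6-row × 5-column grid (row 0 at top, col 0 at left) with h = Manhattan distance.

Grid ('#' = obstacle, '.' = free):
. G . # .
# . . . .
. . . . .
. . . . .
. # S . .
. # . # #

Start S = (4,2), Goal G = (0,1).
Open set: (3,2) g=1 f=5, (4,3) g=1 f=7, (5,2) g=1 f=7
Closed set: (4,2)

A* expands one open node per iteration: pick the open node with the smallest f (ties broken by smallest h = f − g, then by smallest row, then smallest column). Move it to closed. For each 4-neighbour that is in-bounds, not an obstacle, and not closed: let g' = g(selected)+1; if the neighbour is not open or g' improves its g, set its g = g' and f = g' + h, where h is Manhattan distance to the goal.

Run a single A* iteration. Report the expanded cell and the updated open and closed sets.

expanded=(3,2); open=[(2,2) g=2 f=5, (3,1) g=2 f=5, (3,3) g=2 f=7, (4,3) g=1 f=7, (5,2) g=1 f=7]; closed=[(3,2), (4,2)]

step 1: expand (3,2) (f=5, h=4) → closed; open now [(2,2) g=2 f=5, (3,1) g=2 f=5, (3,3) g=2 f=7, (4,3) g=1 f=7, (5,2) g=1 f=7]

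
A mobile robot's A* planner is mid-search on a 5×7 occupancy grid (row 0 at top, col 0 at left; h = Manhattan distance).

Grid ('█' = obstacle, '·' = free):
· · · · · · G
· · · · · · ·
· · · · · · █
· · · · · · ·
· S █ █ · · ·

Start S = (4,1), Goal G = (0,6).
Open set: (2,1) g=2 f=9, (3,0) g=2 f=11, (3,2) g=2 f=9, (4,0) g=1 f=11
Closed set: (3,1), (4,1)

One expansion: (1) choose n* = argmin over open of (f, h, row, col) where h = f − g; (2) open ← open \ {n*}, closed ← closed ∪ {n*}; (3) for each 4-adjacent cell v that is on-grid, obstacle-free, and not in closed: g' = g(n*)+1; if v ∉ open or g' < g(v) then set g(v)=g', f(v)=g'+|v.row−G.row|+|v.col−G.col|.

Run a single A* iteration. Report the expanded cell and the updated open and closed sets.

expanded=(2,1); open=[(1,1) g=3 f=9, (2,0) g=3 f=11, (2,2) g=3 f=9, (3,0) g=2 f=11, (3,2) g=2 f=9, (4,0) g=1 f=11]; closed=[(2,1), (3,1), (4,1)]

step 1: expand (2,1) (f=9, h=7) → closed; open now [(1,1) g=3 f=9, (2,0) g=3 f=11, (2,2) g=3 f=9, (3,0) g=2 f=11, (3,2) g=2 f=9, (4,0) g=1 f=11]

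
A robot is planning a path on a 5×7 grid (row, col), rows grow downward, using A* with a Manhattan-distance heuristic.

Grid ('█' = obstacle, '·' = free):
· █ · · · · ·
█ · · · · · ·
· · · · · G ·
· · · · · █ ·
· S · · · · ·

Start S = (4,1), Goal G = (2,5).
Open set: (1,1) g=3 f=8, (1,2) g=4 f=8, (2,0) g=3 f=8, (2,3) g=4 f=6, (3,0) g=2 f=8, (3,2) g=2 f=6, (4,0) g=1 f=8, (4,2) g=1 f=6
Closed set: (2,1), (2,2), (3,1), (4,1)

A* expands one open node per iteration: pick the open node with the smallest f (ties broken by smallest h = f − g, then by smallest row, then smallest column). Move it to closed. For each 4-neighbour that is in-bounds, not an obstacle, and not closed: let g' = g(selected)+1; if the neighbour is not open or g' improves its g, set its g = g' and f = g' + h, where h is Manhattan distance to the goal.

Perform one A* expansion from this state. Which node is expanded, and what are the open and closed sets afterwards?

step 1: expand (2,3) (f=6, h=2) → closed; open now [(1,1) g=3 f=8, (1,2) g=4 f=8, (1,3) g=5 f=8, (2,0) g=3 f=8, (2,4) g=5 f=6, (3,0) g=2 f=8, (3,2) g=2 f=6, (3,3) g=5 f=8, (4,0) g=1 f=8, (4,2) g=1 f=6]

expanded=(2,3); open=[(1,1) g=3 f=8, (1,2) g=4 f=8, (1,3) g=5 f=8, (2,0) g=3 f=8, (2,4) g=5 f=6, (3,0) g=2 f=8, (3,2) g=2 f=6, (3,3) g=5 f=8, (4,0) g=1 f=8, (4,2) g=1 f=6]; closed=[(2,1), (2,2), (2,3), (3,1), (4,1)]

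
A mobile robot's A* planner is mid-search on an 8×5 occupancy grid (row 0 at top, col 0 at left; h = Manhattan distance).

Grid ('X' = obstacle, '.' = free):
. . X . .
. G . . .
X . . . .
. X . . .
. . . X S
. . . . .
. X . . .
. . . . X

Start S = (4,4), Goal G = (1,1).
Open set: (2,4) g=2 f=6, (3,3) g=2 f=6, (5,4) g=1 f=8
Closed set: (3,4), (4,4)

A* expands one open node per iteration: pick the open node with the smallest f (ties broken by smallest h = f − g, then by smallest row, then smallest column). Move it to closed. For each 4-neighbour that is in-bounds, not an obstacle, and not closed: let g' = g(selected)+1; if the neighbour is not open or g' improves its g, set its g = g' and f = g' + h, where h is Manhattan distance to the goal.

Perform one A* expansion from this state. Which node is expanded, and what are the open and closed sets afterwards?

step 1: expand (2,4) (f=6, h=4) → closed; open now [(1,4) g=3 f=6, (2,3) g=3 f=6, (3,3) g=2 f=6, (5,4) g=1 f=8]

expanded=(2,4); open=[(1,4) g=3 f=6, (2,3) g=3 f=6, (3,3) g=2 f=6, (5,4) g=1 f=8]; closed=[(2,4), (3,4), (4,4)]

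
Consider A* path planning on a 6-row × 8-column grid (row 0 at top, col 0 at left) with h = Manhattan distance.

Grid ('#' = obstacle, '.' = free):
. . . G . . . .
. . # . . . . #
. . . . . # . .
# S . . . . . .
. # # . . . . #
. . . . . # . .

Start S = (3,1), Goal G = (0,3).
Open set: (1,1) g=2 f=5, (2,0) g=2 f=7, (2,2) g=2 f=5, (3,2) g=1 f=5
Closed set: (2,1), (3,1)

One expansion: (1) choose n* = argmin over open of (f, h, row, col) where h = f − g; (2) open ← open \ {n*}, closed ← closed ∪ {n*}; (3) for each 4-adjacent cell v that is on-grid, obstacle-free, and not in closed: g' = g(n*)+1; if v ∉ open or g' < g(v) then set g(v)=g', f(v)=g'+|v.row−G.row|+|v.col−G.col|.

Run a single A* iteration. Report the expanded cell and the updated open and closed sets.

expanded=(1,1); open=[(0,1) g=3 f=5, (1,0) g=3 f=7, (2,0) g=2 f=7, (2,2) g=2 f=5, (3,2) g=1 f=5]; closed=[(1,1), (2,1), (3,1)]

step 1: expand (1,1) (f=5, h=3) → closed; open now [(0,1) g=3 f=5, (1,0) g=3 f=7, (2,0) g=2 f=7, (2,2) g=2 f=5, (3,2) g=1 f=5]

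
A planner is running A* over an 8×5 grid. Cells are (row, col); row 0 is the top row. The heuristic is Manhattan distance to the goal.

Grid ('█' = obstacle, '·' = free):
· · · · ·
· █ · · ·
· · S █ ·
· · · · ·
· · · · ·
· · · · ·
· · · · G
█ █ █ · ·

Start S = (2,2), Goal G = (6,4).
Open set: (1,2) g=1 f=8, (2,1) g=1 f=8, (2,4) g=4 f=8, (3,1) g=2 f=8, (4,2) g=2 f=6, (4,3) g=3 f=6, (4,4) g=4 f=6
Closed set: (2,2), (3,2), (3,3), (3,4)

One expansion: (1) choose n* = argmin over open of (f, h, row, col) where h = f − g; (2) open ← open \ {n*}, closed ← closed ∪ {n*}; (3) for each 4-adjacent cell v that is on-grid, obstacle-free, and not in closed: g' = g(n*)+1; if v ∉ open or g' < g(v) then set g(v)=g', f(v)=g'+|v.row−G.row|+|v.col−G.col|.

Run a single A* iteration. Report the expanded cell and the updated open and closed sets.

step 1: expand (4,4) (f=6, h=2) → closed; open now [(1,2) g=1 f=8, (2,1) g=1 f=8, (2,4) g=4 f=8, (3,1) g=2 f=8, (4,2) g=2 f=6, (4,3) g=3 f=6, (5,4) g=5 f=6]

expanded=(4,4); open=[(1,2) g=1 f=8, (2,1) g=1 f=8, (2,4) g=4 f=8, (3,1) g=2 f=8, (4,2) g=2 f=6, (4,3) g=3 f=6, (5,4) g=5 f=6]; closed=[(2,2), (3,2), (3,3), (3,4), (4,4)]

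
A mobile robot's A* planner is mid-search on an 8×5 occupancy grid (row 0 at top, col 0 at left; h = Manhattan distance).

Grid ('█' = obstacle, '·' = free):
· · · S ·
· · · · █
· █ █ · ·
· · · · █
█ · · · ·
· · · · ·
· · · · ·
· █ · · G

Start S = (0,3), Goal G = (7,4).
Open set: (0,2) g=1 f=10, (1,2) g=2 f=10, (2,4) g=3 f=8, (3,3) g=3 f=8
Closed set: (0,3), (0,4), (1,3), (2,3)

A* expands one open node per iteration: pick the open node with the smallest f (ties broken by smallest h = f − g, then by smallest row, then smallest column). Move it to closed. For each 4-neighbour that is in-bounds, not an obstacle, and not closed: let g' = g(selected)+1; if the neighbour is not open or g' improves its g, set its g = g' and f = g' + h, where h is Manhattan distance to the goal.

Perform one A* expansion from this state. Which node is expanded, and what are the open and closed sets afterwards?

step 1: expand (2,4) (f=8, h=5) → closed; open now [(0,2) g=1 f=10, (1,2) g=2 f=10, (3,3) g=3 f=8]

expanded=(2,4); open=[(0,2) g=1 f=10, (1,2) g=2 f=10, (3,3) g=3 f=8]; closed=[(0,3), (0,4), (1,3), (2,3), (2,4)]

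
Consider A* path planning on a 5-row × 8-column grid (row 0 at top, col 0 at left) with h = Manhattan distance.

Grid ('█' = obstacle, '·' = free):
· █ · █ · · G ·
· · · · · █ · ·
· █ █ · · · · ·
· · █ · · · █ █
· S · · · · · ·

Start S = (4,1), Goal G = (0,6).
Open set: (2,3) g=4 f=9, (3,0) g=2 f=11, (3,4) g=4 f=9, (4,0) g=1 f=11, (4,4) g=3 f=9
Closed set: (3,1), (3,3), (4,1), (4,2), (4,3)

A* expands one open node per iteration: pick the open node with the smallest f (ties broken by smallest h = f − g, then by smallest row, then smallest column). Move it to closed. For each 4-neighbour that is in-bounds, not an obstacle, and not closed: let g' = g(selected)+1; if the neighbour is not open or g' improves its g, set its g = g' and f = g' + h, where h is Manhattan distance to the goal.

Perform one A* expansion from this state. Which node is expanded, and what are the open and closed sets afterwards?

expanded=(2,3); open=[(1,3) g=5 f=9, (2,4) g=5 f=9, (3,0) g=2 f=11, (3,4) g=4 f=9, (4,0) g=1 f=11, (4,4) g=3 f=9]; closed=[(2,3), (3,1), (3,3), (4,1), (4,2), (4,3)]

step 1: expand (2,3) (f=9, h=5) → closed; open now [(1,3) g=5 f=9, (2,4) g=5 f=9, (3,0) g=2 f=11, (3,4) g=4 f=9, (4,0) g=1 f=11, (4,4) g=3 f=9]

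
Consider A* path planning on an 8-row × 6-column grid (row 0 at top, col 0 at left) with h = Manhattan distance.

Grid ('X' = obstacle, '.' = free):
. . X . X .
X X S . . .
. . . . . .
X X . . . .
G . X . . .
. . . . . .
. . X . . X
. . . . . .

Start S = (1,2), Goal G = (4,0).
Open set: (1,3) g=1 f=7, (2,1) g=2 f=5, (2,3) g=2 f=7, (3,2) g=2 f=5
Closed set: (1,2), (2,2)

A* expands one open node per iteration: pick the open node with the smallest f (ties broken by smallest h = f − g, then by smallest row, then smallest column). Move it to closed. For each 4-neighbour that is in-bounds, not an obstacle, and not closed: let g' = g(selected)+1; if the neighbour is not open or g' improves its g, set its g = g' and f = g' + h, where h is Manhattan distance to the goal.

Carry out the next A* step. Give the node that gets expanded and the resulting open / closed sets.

expanded=(2,1); open=[(1,3) g=1 f=7, (2,0) g=3 f=5, (2,3) g=2 f=7, (3,2) g=2 f=5]; closed=[(1,2), (2,1), (2,2)]

step 1: expand (2,1) (f=5, h=3) → closed; open now [(1,3) g=1 f=7, (2,0) g=3 f=5, (2,3) g=2 f=7, (3,2) g=2 f=5]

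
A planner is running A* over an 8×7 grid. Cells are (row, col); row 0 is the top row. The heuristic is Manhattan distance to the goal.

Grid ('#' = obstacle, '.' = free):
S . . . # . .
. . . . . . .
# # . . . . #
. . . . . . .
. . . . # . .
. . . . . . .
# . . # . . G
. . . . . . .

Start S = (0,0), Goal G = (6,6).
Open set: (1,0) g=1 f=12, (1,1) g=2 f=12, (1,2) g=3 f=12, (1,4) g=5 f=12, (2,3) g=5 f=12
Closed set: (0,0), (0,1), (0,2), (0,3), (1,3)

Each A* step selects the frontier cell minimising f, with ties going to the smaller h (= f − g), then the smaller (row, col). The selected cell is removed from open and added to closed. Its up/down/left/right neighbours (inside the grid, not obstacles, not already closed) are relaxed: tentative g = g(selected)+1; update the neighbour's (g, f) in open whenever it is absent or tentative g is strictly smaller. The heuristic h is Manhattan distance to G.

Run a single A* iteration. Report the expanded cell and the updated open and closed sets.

step 1: expand (1,4) (f=12, h=7) → closed; open now [(1,0) g=1 f=12, (1,1) g=2 f=12, (1,2) g=3 f=12, (1,5) g=6 f=12, (2,3) g=5 f=12, (2,4) g=6 f=12]

expanded=(1,4); open=[(1,0) g=1 f=12, (1,1) g=2 f=12, (1,2) g=3 f=12, (1,5) g=6 f=12, (2,3) g=5 f=12, (2,4) g=6 f=12]; closed=[(0,0), (0,1), (0,2), (0,3), (1,3), (1,4)]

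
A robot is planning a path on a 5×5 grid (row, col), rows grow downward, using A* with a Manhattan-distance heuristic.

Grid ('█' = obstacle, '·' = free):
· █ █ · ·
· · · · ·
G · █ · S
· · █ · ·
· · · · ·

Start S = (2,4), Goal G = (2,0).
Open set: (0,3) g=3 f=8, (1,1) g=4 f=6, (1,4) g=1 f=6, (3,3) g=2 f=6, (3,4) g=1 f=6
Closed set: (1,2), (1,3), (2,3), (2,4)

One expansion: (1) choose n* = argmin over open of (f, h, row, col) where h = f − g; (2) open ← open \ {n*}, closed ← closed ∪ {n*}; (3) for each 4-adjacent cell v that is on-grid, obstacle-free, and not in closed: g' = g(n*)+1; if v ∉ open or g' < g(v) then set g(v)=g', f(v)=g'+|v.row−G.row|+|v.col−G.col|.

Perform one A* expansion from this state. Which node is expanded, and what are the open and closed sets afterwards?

step 1: expand (1,1) (f=6, h=2) → closed; open now [(0,3) g=3 f=8, (1,0) g=5 f=6, (1,4) g=1 f=6, (2,1) g=5 f=6, (3,3) g=2 f=6, (3,4) g=1 f=6]

expanded=(1,1); open=[(0,3) g=3 f=8, (1,0) g=5 f=6, (1,4) g=1 f=6, (2,1) g=5 f=6, (3,3) g=2 f=6, (3,4) g=1 f=6]; closed=[(1,1), (1,2), (1,3), (2,3), (2,4)]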